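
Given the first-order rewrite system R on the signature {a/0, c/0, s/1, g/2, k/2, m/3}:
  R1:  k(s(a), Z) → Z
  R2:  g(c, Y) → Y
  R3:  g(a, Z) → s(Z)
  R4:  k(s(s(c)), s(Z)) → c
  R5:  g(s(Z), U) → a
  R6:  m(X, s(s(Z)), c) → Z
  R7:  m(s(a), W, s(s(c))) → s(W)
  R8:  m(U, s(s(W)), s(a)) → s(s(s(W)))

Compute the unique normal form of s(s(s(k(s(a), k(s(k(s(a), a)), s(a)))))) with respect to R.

s(s(s(s(a))))

1. s(s(s(k(s(a), k(s(k(s(a), a)), s(a))))))  →  s(s(s(k(s(k(s(a), a)), s(a)))))   [R1 at 1.1.1]
2. s(s(s(k(s(k(s(a), a)), s(a)))))  →  s(s(s(k(s(a), s(a)))))   [R1 at 1.1.1.1.1]
3. s(s(s(k(s(a), s(a)))))  →  s(s(s(s(a))))   [R1 at 1.1.1]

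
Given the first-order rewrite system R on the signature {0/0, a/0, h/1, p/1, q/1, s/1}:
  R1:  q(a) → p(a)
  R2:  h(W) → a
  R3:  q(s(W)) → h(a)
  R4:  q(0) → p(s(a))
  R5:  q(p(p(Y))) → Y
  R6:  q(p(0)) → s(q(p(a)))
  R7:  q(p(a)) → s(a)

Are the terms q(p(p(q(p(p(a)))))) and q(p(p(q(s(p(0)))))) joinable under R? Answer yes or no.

Reduce t₁ = q(p(p(q(p(p(a)))))):
1. q(p(p(q(p(p(a))))))  →  q(p(p(a)))   [R5 at ε]
2. q(p(p(a)))  →  a   [R5 at ε]

Reduce t₂ = q(p(p(q(s(p(0)))))):
1. q(p(p(q(s(p(0))))))  →  q(s(p(0)))   [R5 at ε]
2. q(s(p(0)))  →  h(a)   [R3 at ε]
3. h(a)  →  a   [R2 at ε]

yes — NF(t₁) = a, NF(t₂) = a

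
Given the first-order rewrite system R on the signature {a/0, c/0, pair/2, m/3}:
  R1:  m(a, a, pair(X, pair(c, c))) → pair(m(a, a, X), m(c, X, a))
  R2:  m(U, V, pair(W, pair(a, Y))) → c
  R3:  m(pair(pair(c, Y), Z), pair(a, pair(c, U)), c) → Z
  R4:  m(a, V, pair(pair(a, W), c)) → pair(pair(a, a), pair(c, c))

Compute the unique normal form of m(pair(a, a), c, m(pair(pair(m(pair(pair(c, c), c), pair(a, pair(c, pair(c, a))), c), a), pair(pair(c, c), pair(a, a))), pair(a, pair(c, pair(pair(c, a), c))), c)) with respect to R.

1. m(pair(a, a), c, m(pair(pair(m(pair(pair(c, c), c), pair(a, pair(c, pair(c, a))), c), a), pair(pair(c, c), pair(a, a))), pair(a, pair(c, pair(pair(c, a), c))), c))  →  m(pair(a, a), c, m(pair(pair(c, a), pair(pair(c, c), pair(a, a))), pair(a, pair(c, pair(pair(c, a), c))), c))   [R3 at 3.1.1.1]
2. m(pair(a, a), c, m(pair(pair(c, a), pair(pair(c, c), pair(a, a))), pair(a, pair(c, pair(pair(c, a), c))), c))  →  m(pair(a, a), c, pair(pair(c, c), pair(a, a)))   [R3 at 3]
3. m(pair(a, a), c, pair(pair(c, c), pair(a, a)))  →  c   [R2 at ε]

c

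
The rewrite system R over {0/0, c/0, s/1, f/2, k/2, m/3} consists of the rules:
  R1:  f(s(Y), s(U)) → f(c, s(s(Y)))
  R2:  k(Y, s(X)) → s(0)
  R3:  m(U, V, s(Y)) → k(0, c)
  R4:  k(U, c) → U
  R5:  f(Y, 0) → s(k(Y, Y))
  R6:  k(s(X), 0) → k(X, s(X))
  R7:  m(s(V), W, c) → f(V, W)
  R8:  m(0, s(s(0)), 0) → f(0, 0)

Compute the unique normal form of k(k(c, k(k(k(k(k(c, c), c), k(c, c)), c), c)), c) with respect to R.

1. k(k(c, k(k(k(k(k(c, c), c), k(c, c)), c), c)), c)  →  k(c, k(k(k(k(k(c, c), c), k(c, c)), c), c))   [R4 at ε]
2. k(c, k(k(k(k(k(c, c), c), k(c, c)), c), c))  →  k(c, k(k(k(k(c, c), c), k(c, c)), c))   [R4 at 2]
3. k(c, k(k(k(k(c, c), c), k(c, c)), c))  →  k(c, k(k(k(c, c), c), k(c, c)))   [R4 at 2]
4. k(c, k(k(k(c, c), c), k(c, c)))  →  k(c, k(k(c, c), k(c, c)))   [R4 at 2.1]
5. k(c, k(k(c, c), k(c, c)))  →  k(c, k(c, k(c, c)))   [R4 at 2.1]
6. k(c, k(c, k(c, c)))  →  k(c, k(c, c))   [R4 at 2.2]
7. k(c, k(c, c))  →  k(c, c)   [R4 at 2]
8. k(c, c)  →  c   [R4 at ε]

c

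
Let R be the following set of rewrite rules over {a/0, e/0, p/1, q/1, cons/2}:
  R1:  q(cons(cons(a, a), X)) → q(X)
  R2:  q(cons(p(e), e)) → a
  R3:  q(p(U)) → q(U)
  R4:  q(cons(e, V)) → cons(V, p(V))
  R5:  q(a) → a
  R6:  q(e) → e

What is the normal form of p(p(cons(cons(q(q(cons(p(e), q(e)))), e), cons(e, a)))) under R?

1. p(p(cons(cons(q(q(cons(p(e), q(e)))), e), cons(e, a))))  →  p(p(cons(cons(q(q(cons(p(e), e))), e), cons(e, a))))   [R6 at 1.1.1.1.1.1.2]
2. p(p(cons(cons(q(q(cons(p(e), e))), e), cons(e, a))))  →  p(p(cons(cons(q(a), e), cons(e, a))))   [R2 at 1.1.1.1.1]
3. p(p(cons(cons(q(a), e), cons(e, a))))  →  p(p(cons(cons(a, e), cons(e, a))))   [R5 at 1.1.1.1]

p(p(cons(cons(a, e), cons(e, a))))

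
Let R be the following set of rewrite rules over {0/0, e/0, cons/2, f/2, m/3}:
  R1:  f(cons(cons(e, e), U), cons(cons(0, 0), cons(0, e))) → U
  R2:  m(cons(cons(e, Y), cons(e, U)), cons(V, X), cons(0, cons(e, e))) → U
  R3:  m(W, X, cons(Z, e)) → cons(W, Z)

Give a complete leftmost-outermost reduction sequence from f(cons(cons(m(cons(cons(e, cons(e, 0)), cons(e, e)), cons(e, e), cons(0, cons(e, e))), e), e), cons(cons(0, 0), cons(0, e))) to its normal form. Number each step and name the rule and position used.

1. f(cons(cons(m(cons(cons(e, cons(e, 0)), cons(e, e)), cons(e, e), cons(0, cons(e, e))), e), e), cons(cons(0, 0), cons(0, e)))  →  f(cons(cons(e, e), e), cons(cons(0, 0), cons(0, e)))   [R2 at 1.1.1]
2. f(cons(cons(e, e), e), cons(cons(0, 0), cons(0, e)))  →  e   [R1 at ε]

e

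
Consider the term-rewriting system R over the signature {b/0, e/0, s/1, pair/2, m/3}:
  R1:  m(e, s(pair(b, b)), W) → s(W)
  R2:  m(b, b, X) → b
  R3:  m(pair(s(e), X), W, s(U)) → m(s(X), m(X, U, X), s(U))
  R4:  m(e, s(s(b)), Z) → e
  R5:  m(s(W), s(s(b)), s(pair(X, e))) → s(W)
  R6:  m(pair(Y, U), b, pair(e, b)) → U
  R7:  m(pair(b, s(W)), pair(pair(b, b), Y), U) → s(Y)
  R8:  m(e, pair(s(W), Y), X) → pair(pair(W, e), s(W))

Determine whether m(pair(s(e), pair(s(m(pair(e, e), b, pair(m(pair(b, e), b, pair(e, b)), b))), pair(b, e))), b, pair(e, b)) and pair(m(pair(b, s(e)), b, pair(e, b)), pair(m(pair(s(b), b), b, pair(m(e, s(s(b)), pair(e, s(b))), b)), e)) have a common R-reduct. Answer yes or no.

yes — NF(t₁) = pair(s(e), pair(b, e)), NF(t₂) = pair(s(e), pair(b, e))

Reduce t₁ = m(pair(s(e), pair(s(m(pair(e, e), b, pair(m(pair(b, e), b, pair(e, b)), b))), pair(b, e))), b, pair(e, b)):
1. m(pair(s(e), pair(s(m(pair(e, e), b, pair(m(pair(b, e), b, pair(e, b)), b))), pair(b, e))), b, pair(e, b))  →  pair(s(m(pair(e, e), b, pair(m(pair(b, e), b, pair(e, b)), b))), pair(b, e))   [R6 at ε]
2. pair(s(m(pair(e, e), b, pair(m(pair(b, e), b, pair(e, b)), b))), pair(b, e))  →  pair(s(m(pair(e, e), b, pair(e, b))), pair(b, e))   [R6 at 1.1.3.1]
3. pair(s(m(pair(e, e), b, pair(e, b))), pair(b, e))  →  pair(s(e), pair(b, e))   [R6 at 1.1]

Reduce t₂ = pair(m(pair(b, s(e)), b, pair(e, b)), pair(m(pair(s(b), b), b, pair(m(e, s(s(b)), pair(e, s(b))), b)), e)):
1. pair(m(pair(b, s(e)), b, pair(e, b)), pair(m(pair(s(b), b), b, pair(m(e, s(s(b)), pair(e, s(b))), b)), e))  →  pair(s(e), pair(m(pair(s(b), b), b, pair(m(e, s(s(b)), pair(e, s(b))), b)), e))   [R6 at 1]
2. pair(s(e), pair(m(pair(s(b), b), b, pair(m(e, s(s(b)), pair(e, s(b))), b)), e))  →  pair(s(e), pair(m(pair(s(b), b), b, pair(e, b)), e))   [R4 at 2.1.3.1]
3. pair(s(e), pair(m(pair(s(b), b), b, pair(e, b)), e))  →  pair(s(e), pair(b, e))   [R6 at 2.1]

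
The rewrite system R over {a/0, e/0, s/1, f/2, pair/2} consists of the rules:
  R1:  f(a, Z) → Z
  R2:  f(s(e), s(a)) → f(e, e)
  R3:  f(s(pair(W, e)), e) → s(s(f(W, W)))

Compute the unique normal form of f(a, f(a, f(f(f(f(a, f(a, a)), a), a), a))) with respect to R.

a

1. f(a, f(a, f(f(f(f(a, f(a, a)), a), a), a)))  →  f(a, f(f(f(f(a, f(a, a)), a), a), a))   [R1 at ε]
2. f(a, f(f(f(f(a, f(a, a)), a), a), a))  →  f(f(f(f(a, f(a, a)), a), a), a)   [R1 at ε]
3. f(f(f(f(a, f(a, a)), a), a), a)  →  f(f(f(f(a, a), a), a), a)   [R1 at 1.1.1]
4. f(f(f(f(a, a), a), a), a)  →  f(f(f(a, a), a), a)   [R1 at 1.1.1]
5. f(f(f(a, a), a), a)  →  f(f(a, a), a)   [R1 at 1.1]
6. f(f(a, a), a)  →  f(a, a)   [R1 at 1]
7. f(a, a)  →  a   [R1 at ε]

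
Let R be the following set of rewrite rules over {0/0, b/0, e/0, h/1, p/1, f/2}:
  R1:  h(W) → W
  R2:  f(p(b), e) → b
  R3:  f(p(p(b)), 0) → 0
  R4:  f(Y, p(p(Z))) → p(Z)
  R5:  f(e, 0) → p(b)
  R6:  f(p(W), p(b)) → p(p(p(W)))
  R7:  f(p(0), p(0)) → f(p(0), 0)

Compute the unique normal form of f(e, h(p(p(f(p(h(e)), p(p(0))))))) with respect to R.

1. f(e, h(p(p(f(p(h(e)), p(p(0)))))))  →  f(e, p(p(f(p(h(e)), p(p(0))))))   [R1 at 2]
2. f(e, p(p(f(p(h(e)), p(p(0))))))  →  p(f(p(h(e)), p(p(0))))   [R4 at ε]
3. p(f(p(h(e)), p(p(0))))  →  p(p(0))   [R4 at 1]

p(p(0))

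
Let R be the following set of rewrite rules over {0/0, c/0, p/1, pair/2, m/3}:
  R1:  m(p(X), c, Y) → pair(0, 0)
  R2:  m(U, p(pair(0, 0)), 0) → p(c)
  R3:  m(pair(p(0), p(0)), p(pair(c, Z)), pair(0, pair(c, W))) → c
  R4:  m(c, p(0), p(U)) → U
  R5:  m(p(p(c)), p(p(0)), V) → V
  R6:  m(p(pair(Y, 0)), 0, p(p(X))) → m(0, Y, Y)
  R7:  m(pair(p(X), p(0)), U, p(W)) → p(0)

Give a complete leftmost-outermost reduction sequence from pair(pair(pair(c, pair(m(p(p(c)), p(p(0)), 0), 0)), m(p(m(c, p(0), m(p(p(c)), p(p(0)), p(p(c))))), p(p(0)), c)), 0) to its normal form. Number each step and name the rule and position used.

1. pair(pair(pair(c, pair(m(p(p(c)), p(p(0)), 0), 0)), m(p(m(c, p(0), m(p(p(c)), p(p(0)), p(p(c))))), p(p(0)), c)), 0)  →  pair(pair(pair(c, pair(0, 0)), m(p(m(c, p(0), m(p(p(c)), p(p(0)), p(p(c))))), p(p(0)), c)), 0)   [R5 at 1.1.2.1]
2. pair(pair(pair(c, pair(0, 0)), m(p(m(c, p(0), m(p(p(c)), p(p(0)), p(p(c))))), p(p(0)), c)), 0)  →  pair(pair(pair(c, pair(0, 0)), m(p(m(c, p(0), p(p(c)))), p(p(0)), c)), 0)   [R5 at 1.2.1.1.3]
3. pair(pair(pair(c, pair(0, 0)), m(p(m(c, p(0), p(p(c)))), p(p(0)), c)), 0)  →  pair(pair(pair(c, pair(0, 0)), m(p(p(c)), p(p(0)), c)), 0)   [R4 at 1.2.1.1]
4. pair(pair(pair(c, pair(0, 0)), m(p(p(c)), p(p(0)), c)), 0)  →  pair(pair(pair(c, pair(0, 0)), c), 0)   [R5 at 1.2]

pair(pair(pair(c, pair(0, 0)), c), 0)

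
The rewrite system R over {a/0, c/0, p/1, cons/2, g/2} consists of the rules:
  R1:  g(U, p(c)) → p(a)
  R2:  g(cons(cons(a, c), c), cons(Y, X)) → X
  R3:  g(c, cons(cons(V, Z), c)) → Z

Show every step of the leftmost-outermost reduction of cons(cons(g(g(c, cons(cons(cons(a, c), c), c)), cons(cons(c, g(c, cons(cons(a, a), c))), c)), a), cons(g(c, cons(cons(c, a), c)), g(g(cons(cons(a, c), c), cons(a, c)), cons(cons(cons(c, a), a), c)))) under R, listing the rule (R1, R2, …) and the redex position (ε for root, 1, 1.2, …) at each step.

cons(cons(a, a), cons(a, a))

1. cons(cons(g(g(c, cons(cons(cons(a, c), c), c)), cons(cons(c, g(c, cons(cons(a, a), c))), c)), a), cons(g(c, cons(cons(c, a), c)), g(g(cons(cons(a, c), c), cons(a, c)), cons(cons(cons(c, a), a), c))))  →  cons(cons(g(c, cons(cons(c, g(c, cons(cons(a, a), c))), c)), a), cons(g(c, cons(cons(c, a), c)), g(g(cons(cons(a, c), c), cons(a, c)), cons(cons(cons(c, a), a), c))))   [R3 at 1.1.1]
2. cons(cons(g(c, cons(cons(c, g(c, cons(cons(a, a), c))), c)), a), cons(g(c, cons(cons(c, a), c)), g(g(cons(cons(a, c), c), cons(a, c)), cons(cons(cons(c, a), a), c))))  →  cons(cons(g(c, cons(cons(a, a), c)), a), cons(g(c, cons(cons(c, a), c)), g(g(cons(cons(a, c), c), cons(a, c)), cons(cons(cons(c, a), a), c))))   [R3 at 1.1]
3. cons(cons(g(c, cons(cons(a, a), c)), a), cons(g(c, cons(cons(c, a), c)), g(g(cons(cons(a, c), c), cons(a, c)), cons(cons(cons(c, a), a), c))))  →  cons(cons(a, a), cons(g(c, cons(cons(c, a), c)), g(g(cons(cons(a, c), c), cons(a, c)), cons(cons(cons(c, a), a), c))))   [R3 at 1.1]
4. cons(cons(a, a), cons(g(c, cons(cons(c, a), c)), g(g(cons(cons(a, c), c), cons(a, c)), cons(cons(cons(c, a), a), c))))  →  cons(cons(a, a), cons(a, g(g(cons(cons(a, c), c), cons(a, c)), cons(cons(cons(c, a), a), c))))   [R3 at 2.1]
5. cons(cons(a, a), cons(a, g(g(cons(cons(a, c), c), cons(a, c)), cons(cons(cons(c, a), a), c))))  →  cons(cons(a, a), cons(a, g(c, cons(cons(cons(c, a), a), c))))   [R2 at 2.2.1]
6. cons(cons(a, a), cons(a, g(c, cons(cons(cons(c, a), a), c))))  →  cons(cons(a, a), cons(a, a))   [R3 at 2.2]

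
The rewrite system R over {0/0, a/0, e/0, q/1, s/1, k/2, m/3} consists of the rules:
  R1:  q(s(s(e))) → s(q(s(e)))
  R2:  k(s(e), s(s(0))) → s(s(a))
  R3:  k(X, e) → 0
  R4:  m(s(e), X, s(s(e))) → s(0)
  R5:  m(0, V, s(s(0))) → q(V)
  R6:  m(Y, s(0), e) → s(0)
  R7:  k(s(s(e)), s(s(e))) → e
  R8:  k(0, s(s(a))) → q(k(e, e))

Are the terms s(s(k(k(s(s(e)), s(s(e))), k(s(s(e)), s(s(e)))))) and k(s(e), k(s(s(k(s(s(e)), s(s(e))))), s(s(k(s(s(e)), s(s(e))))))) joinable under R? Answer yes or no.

no — NF(t₁) = s(s(0)), NF(t₂) = 0

Reduce t₁ = s(s(k(k(s(s(e)), s(s(e))), k(s(s(e)), s(s(e)))))):
1. s(s(k(k(s(s(e)), s(s(e))), k(s(s(e)), s(s(e))))))  →  s(s(k(e, k(s(s(e)), s(s(e))))))   [R7 at 1.1.1]
2. s(s(k(e, k(s(s(e)), s(s(e))))))  →  s(s(k(e, e)))   [R7 at 1.1.2]
3. s(s(k(e, e)))  →  s(s(0))   [R3 at 1.1]

Reduce t₂ = k(s(e), k(s(s(k(s(s(e)), s(s(e))))), s(s(k(s(s(e)), s(s(e))))))):
1. k(s(e), k(s(s(k(s(s(e)), s(s(e))))), s(s(k(s(s(e)), s(s(e)))))))  →  k(s(e), k(s(s(e)), s(s(k(s(s(e)), s(s(e)))))))   [R7 at 2.1.1.1]
2. k(s(e), k(s(s(e)), s(s(k(s(s(e)), s(s(e)))))))  →  k(s(e), k(s(s(e)), s(s(e))))   [R7 at 2.2.1.1]
3. k(s(e), k(s(s(e)), s(s(e))))  →  k(s(e), e)   [R7 at 2]
4. k(s(e), e)  →  0   [R3 at ε]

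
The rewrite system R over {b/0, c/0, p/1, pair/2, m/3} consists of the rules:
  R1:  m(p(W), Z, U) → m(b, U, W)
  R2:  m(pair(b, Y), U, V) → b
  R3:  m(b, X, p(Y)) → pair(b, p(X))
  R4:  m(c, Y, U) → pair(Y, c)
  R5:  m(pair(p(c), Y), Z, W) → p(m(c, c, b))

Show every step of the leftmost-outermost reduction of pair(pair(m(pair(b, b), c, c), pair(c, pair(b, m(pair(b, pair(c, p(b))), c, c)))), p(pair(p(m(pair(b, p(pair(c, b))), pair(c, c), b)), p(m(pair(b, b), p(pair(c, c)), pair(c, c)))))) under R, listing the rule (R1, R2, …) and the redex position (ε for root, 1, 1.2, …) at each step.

pair(pair(b, pair(c, pair(b, b))), p(pair(p(b), p(b))))

1. pair(pair(m(pair(b, b), c, c), pair(c, pair(b, m(pair(b, pair(c, p(b))), c, c)))), p(pair(p(m(pair(b, p(pair(c, b))), pair(c, c), b)), p(m(pair(b, b), p(pair(c, c)), pair(c, c))))))  →  pair(pair(b, pair(c, pair(b, m(pair(b, pair(c, p(b))), c, c)))), p(pair(p(m(pair(b, p(pair(c, b))), pair(c, c), b)), p(m(pair(b, b), p(pair(c, c)), pair(c, c))))))   [R2 at 1.1]
2. pair(pair(b, pair(c, pair(b, m(pair(b, pair(c, p(b))), c, c)))), p(pair(p(m(pair(b, p(pair(c, b))), pair(c, c), b)), p(m(pair(b, b), p(pair(c, c)), pair(c, c))))))  →  pair(pair(b, pair(c, pair(b, b))), p(pair(p(m(pair(b, p(pair(c, b))), pair(c, c), b)), p(m(pair(b, b), p(pair(c, c)), pair(c, c))))))   [R2 at 1.2.2.2]
3. pair(pair(b, pair(c, pair(b, b))), p(pair(p(m(pair(b, p(pair(c, b))), pair(c, c), b)), p(m(pair(b, b), p(pair(c, c)), pair(c, c))))))  →  pair(pair(b, pair(c, pair(b, b))), p(pair(p(b), p(m(pair(b, b), p(pair(c, c)), pair(c, c))))))   [R2 at 2.1.1.1]
4. pair(pair(b, pair(c, pair(b, b))), p(pair(p(b), p(m(pair(b, b), p(pair(c, c)), pair(c, c))))))  →  pair(pair(b, pair(c, pair(b, b))), p(pair(p(b), p(b))))   [R2 at 2.1.2.1]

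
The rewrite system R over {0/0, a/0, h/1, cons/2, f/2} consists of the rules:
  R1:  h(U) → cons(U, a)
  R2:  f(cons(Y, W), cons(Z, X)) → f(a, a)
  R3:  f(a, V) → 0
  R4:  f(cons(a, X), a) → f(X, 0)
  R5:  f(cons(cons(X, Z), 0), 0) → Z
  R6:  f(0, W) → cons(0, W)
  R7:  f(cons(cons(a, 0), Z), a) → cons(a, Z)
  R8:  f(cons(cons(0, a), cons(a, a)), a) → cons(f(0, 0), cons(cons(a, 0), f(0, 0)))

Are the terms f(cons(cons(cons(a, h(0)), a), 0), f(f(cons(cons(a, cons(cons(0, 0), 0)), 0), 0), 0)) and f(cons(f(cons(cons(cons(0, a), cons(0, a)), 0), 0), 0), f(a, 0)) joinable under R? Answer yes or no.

Reduce t₁ = f(cons(cons(cons(a, h(0)), a), 0), f(f(cons(cons(a, cons(cons(0, 0), 0)), 0), 0), 0)):
1. f(cons(cons(cons(a, h(0)), a), 0), f(f(cons(cons(a, cons(cons(0, 0), 0)), 0), 0), 0))  →  f(cons(cons(cons(a, cons(0, a)), a), 0), f(f(cons(cons(a, cons(cons(0, 0), 0)), 0), 0), 0))   [R1 at 1.1.1.2]
2. f(cons(cons(cons(a, cons(0, a)), a), 0), f(f(cons(cons(a, cons(cons(0, 0), 0)), 0), 0), 0))  →  f(cons(cons(cons(a, cons(0, a)), a), 0), f(cons(cons(0, 0), 0), 0))   [R5 at 2.1]
3. f(cons(cons(cons(a, cons(0, a)), a), 0), f(cons(cons(0, 0), 0), 0))  →  f(cons(cons(cons(a, cons(0, a)), a), 0), 0)   [R5 at 2]
4. f(cons(cons(cons(a, cons(0, a)), a), 0), 0)  →  a   [R5 at ε]

Reduce t₂ = f(cons(f(cons(cons(cons(0, a), cons(0, a)), 0), 0), 0), f(a, 0)):
1. f(cons(f(cons(cons(cons(0, a), cons(0, a)), 0), 0), 0), f(a, 0))  →  f(cons(cons(0, a), 0), f(a, 0))   [R5 at 1.1]
2. f(cons(cons(0, a), 0), f(a, 0))  →  f(cons(cons(0, a), 0), 0)   [R3 at 2]
3. f(cons(cons(0, a), 0), 0)  →  a   [R5 at ε]

yes — NF(t₁) = a, NF(t₂) = a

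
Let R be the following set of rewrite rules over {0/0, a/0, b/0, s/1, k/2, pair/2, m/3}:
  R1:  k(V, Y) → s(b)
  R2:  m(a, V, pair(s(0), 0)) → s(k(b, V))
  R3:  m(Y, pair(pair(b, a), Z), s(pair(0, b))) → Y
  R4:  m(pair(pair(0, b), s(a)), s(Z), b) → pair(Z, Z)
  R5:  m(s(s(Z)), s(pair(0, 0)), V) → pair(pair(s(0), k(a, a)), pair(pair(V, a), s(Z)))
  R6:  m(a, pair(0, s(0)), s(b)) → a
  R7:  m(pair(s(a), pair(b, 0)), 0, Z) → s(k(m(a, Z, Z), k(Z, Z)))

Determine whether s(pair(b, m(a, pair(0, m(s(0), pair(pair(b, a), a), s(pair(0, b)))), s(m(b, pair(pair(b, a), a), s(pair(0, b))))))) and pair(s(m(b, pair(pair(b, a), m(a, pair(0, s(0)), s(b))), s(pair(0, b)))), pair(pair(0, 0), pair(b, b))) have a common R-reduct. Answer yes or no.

no — NF(t₁) = s(pair(b, a)), NF(t₂) = pair(s(b), pair(pair(0, 0), pair(b, b)))

Reduce t₁ = s(pair(b, m(a, pair(0, m(s(0), pair(pair(b, a), a), s(pair(0, b)))), s(m(b, pair(pair(b, a), a), s(pair(0, b))))))):
1. s(pair(b, m(a, pair(0, m(s(0), pair(pair(b, a), a), s(pair(0, b)))), s(m(b, pair(pair(b, a), a), s(pair(0, b)))))))  →  s(pair(b, m(a, pair(0, s(0)), s(m(b, pair(pair(b, a), a), s(pair(0, b)))))))   [R3 at 1.2.2.2]
2. s(pair(b, m(a, pair(0, s(0)), s(m(b, pair(pair(b, a), a), s(pair(0, b)))))))  →  s(pair(b, m(a, pair(0, s(0)), s(b))))   [R3 at 1.2.3.1]
3. s(pair(b, m(a, pair(0, s(0)), s(b))))  →  s(pair(b, a))   [R6 at 1.2]

Reduce t₂ = pair(s(m(b, pair(pair(b, a), m(a, pair(0, s(0)), s(b))), s(pair(0, b)))), pair(pair(0, 0), pair(b, b))):
1. pair(s(m(b, pair(pair(b, a), m(a, pair(0, s(0)), s(b))), s(pair(0, b)))), pair(pair(0, 0), pair(b, b)))  →  pair(s(b), pair(pair(0, 0), pair(b, b)))   [R3 at 1.1]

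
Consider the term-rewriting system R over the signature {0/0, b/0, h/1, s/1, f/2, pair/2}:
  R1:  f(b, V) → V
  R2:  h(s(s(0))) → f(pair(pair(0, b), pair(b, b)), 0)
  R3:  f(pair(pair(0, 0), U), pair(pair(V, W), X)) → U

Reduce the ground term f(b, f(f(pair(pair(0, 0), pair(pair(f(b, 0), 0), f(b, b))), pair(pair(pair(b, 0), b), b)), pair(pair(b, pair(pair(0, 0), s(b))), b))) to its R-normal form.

b

1. f(b, f(f(pair(pair(0, 0), pair(pair(f(b, 0), 0), f(b, b))), pair(pair(pair(b, 0), b), b)), pair(pair(b, pair(pair(0, 0), s(b))), b)))  →  f(f(pair(pair(0, 0), pair(pair(f(b, 0), 0), f(b, b))), pair(pair(pair(b, 0), b), b)), pair(pair(b, pair(pair(0, 0), s(b))), b))   [R1 at ε]
2. f(f(pair(pair(0, 0), pair(pair(f(b, 0), 0), f(b, b))), pair(pair(pair(b, 0), b), b)), pair(pair(b, pair(pair(0, 0), s(b))), b))  →  f(pair(pair(f(b, 0), 0), f(b, b)), pair(pair(b, pair(pair(0, 0), s(b))), b))   [R3 at 1]
3. f(pair(pair(f(b, 0), 0), f(b, b)), pair(pair(b, pair(pair(0, 0), s(b))), b))  →  f(pair(pair(0, 0), f(b, b)), pair(pair(b, pair(pair(0, 0), s(b))), b))   [R1 at 1.1.1]
4. f(pair(pair(0, 0), f(b, b)), pair(pair(b, pair(pair(0, 0), s(b))), b))  →  f(b, b)   [R3 at ε]
5. f(b, b)  →  b   [R1 at ε]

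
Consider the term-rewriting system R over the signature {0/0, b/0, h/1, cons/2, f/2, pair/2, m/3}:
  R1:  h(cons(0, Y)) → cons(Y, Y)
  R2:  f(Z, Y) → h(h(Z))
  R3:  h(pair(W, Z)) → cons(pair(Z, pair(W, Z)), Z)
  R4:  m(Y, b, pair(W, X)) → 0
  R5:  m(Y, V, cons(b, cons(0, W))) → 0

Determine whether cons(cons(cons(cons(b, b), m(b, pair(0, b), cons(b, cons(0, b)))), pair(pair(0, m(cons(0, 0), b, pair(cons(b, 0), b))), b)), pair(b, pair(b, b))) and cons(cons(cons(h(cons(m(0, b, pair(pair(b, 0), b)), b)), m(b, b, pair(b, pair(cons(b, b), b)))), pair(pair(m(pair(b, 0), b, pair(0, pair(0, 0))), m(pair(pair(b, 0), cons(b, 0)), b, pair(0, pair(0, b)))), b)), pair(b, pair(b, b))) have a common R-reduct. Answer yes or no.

yes — NF(t₁) = cons(cons(cons(cons(b, b), 0), pair(pair(0, 0), b)), pair(b, pair(b, b))), NF(t₂) = cons(cons(cons(cons(b, b), 0), pair(pair(0, 0), b)), pair(b, pair(b, b)))

Reduce t₁ = cons(cons(cons(cons(b, b), m(b, pair(0, b), cons(b, cons(0, b)))), pair(pair(0, m(cons(0, 0), b, pair(cons(b, 0), b))), b)), pair(b, pair(b, b))):
1. cons(cons(cons(cons(b, b), m(b, pair(0, b), cons(b, cons(0, b)))), pair(pair(0, m(cons(0, 0), b, pair(cons(b, 0), b))), b)), pair(b, pair(b, b)))  →  cons(cons(cons(cons(b, b), 0), pair(pair(0, m(cons(0, 0), b, pair(cons(b, 0), b))), b)), pair(b, pair(b, b)))   [R5 at 1.1.2]
2. cons(cons(cons(cons(b, b), 0), pair(pair(0, m(cons(0, 0), b, pair(cons(b, 0), b))), b)), pair(b, pair(b, b)))  →  cons(cons(cons(cons(b, b), 0), pair(pair(0, 0), b)), pair(b, pair(b, b)))   [R4 at 1.2.1.2]

Reduce t₂ = cons(cons(cons(h(cons(m(0, b, pair(pair(b, 0), b)), b)), m(b, b, pair(b, pair(cons(b, b), b)))), pair(pair(m(pair(b, 0), b, pair(0, pair(0, 0))), m(pair(pair(b, 0), cons(b, 0)), b, pair(0, pair(0, b)))), b)), pair(b, pair(b, b))):
1. cons(cons(cons(h(cons(m(0, b, pair(pair(b, 0), b)), b)), m(b, b, pair(b, pair(cons(b, b), b)))), pair(pair(m(pair(b, 0), b, pair(0, pair(0, 0))), m(pair(pair(b, 0), cons(b, 0)), b, pair(0, pair(0, b)))), b)), pair(b, pair(b, b)))  →  cons(cons(cons(h(cons(0, b)), m(b, b, pair(b, pair(cons(b, b), b)))), pair(pair(m(pair(b, 0), b, pair(0, pair(0, 0))), m(pair(pair(b, 0), cons(b, 0)), b, pair(0, pair(0, b)))), b)), pair(b, pair(b, b)))   [R4 at 1.1.1.1.1]
2. cons(cons(cons(h(cons(0, b)), m(b, b, pair(b, pair(cons(b, b), b)))), pair(pair(m(pair(b, 0), b, pair(0, pair(0, 0))), m(pair(pair(b, 0), cons(b, 0)), b, pair(0, pair(0, b)))), b)), pair(b, pair(b, b)))  →  cons(cons(cons(cons(b, b), m(b, b, pair(b, pair(cons(b, b), b)))), pair(pair(m(pair(b, 0), b, pair(0, pair(0, 0))), m(pair(pair(b, 0), cons(b, 0)), b, pair(0, pair(0, b)))), b)), pair(b, pair(b, b)))   [R1 at 1.1.1]
3. cons(cons(cons(cons(b, b), m(b, b, pair(b, pair(cons(b, b), b)))), pair(pair(m(pair(b, 0), b, pair(0, pair(0, 0))), m(pair(pair(b, 0), cons(b, 0)), b, pair(0, pair(0, b)))), b)), pair(b, pair(b, b)))  →  cons(cons(cons(cons(b, b), 0), pair(pair(m(pair(b, 0), b, pair(0, pair(0, 0))), m(pair(pair(b, 0), cons(b, 0)), b, pair(0, pair(0, b)))), b)), pair(b, pair(b, b)))   [R4 at 1.1.2]
4. cons(cons(cons(cons(b, b), 0), pair(pair(m(pair(b, 0), b, pair(0, pair(0, 0))), m(pair(pair(b, 0), cons(b, 0)), b, pair(0, pair(0, b)))), b)), pair(b, pair(b, b)))  →  cons(cons(cons(cons(b, b), 0), pair(pair(0, m(pair(pair(b, 0), cons(b, 0)), b, pair(0, pair(0, b)))), b)), pair(b, pair(b, b)))   [R4 at 1.2.1.1]
5. cons(cons(cons(cons(b, b), 0), pair(pair(0, m(pair(pair(b, 0), cons(b, 0)), b, pair(0, pair(0, b)))), b)), pair(b, pair(b, b)))  →  cons(cons(cons(cons(b, b), 0), pair(pair(0, 0), b)), pair(b, pair(b, b)))   [R4 at 1.2.1.2]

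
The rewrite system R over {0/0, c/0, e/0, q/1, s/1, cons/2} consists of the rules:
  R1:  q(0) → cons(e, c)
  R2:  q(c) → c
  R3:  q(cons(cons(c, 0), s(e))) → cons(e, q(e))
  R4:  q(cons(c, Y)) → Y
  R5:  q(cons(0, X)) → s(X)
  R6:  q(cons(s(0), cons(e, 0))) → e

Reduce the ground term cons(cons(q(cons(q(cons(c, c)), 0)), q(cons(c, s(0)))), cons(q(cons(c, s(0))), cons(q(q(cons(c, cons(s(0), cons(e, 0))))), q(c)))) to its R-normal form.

1. cons(cons(q(cons(q(cons(c, c)), 0)), q(cons(c, s(0)))), cons(q(cons(c, s(0))), cons(q(q(cons(c, cons(s(0), cons(e, 0))))), q(c))))  →  cons(cons(q(cons(c, 0)), q(cons(c, s(0)))), cons(q(cons(c, s(0))), cons(q(q(cons(c, cons(s(0), cons(e, 0))))), q(c))))   [R4 at 1.1.1.1]
2. cons(cons(q(cons(c, 0)), q(cons(c, s(0)))), cons(q(cons(c, s(0))), cons(q(q(cons(c, cons(s(0), cons(e, 0))))), q(c))))  →  cons(cons(0, q(cons(c, s(0)))), cons(q(cons(c, s(0))), cons(q(q(cons(c, cons(s(0), cons(e, 0))))), q(c))))   [R4 at 1.1]
3. cons(cons(0, q(cons(c, s(0)))), cons(q(cons(c, s(0))), cons(q(q(cons(c, cons(s(0), cons(e, 0))))), q(c))))  →  cons(cons(0, s(0)), cons(q(cons(c, s(0))), cons(q(q(cons(c, cons(s(0), cons(e, 0))))), q(c))))   [R4 at 1.2]
4. cons(cons(0, s(0)), cons(q(cons(c, s(0))), cons(q(q(cons(c, cons(s(0), cons(e, 0))))), q(c))))  →  cons(cons(0, s(0)), cons(s(0), cons(q(q(cons(c, cons(s(0), cons(e, 0))))), q(c))))   [R4 at 2.1]
5. cons(cons(0, s(0)), cons(s(0), cons(q(q(cons(c, cons(s(0), cons(e, 0))))), q(c))))  →  cons(cons(0, s(0)), cons(s(0), cons(q(cons(s(0), cons(e, 0))), q(c))))   [R4 at 2.2.1.1]
6. cons(cons(0, s(0)), cons(s(0), cons(q(cons(s(0), cons(e, 0))), q(c))))  →  cons(cons(0, s(0)), cons(s(0), cons(e, q(c))))   [R6 at 2.2.1]
7. cons(cons(0, s(0)), cons(s(0), cons(e, q(c))))  →  cons(cons(0, s(0)), cons(s(0), cons(e, c)))   [R2 at 2.2.2]

cons(cons(0, s(0)), cons(s(0), cons(e, c)))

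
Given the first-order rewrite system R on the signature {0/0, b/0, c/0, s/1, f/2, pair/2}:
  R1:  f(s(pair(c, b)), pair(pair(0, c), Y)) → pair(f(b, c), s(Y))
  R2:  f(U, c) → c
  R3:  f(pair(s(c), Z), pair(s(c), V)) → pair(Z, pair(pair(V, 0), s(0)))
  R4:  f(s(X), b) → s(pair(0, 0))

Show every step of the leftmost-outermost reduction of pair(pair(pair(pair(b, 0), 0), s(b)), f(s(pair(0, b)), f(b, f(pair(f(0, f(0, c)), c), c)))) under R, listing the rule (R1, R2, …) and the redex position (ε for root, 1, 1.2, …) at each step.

pair(pair(pair(pair(b, 0), 0), s(b)), c)

1. pair(pair(pair(pair(b, 0), 0), s(b)), f(s(pair(0, b)), f(b, f(pair(f(0, f(0, c)), c), c))))  →  pair(pair(pair(pair(b, 0), 0), s(b)), f(s(pair(0, b)), f(b, c)))   [R2 at 2.2.2]
2. pair(pair(pair(pair(b, 0), 0), s(b)), f(s(pair(0, b)), f(b, c)))  →  pair(pair(pair(pair(b, 0), 0), s(b)), f(s(pair(0, b)), c))   [R2 at 2.2]
3. pair(pair(pair(pair(b, 0), 0), s(b)), f(s(pair(0, b)), c))  →  pair(pair(pair(pair(b, 0), 0), s(b)), c)   [R2 at 2]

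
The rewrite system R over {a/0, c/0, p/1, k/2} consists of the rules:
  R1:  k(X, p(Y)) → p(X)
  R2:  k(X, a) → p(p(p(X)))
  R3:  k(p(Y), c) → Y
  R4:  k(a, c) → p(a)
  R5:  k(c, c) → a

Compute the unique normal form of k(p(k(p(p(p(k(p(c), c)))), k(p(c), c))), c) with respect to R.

1. k(p(k(p(p(p(k(p(c), c)))), k(p(c), c))), c)  →  k(p(p(p(k(p(c), c)))), k(p(c), c))   [R3 at ε]
2. k(p(p(p(k(p(c), c)))), k(p(c), c))  →  k(p(p(p(c))), k(p(c), c))   [R3 at 1.1.1.1]
3. k(p(p(p(c))), k(p(c), c))  →  k(p(p(p(c))), c)   [R3 at 2]
4. k(p(p(p(c))), c)  →  p(p(c))   [R3 at ε]

p(p(c))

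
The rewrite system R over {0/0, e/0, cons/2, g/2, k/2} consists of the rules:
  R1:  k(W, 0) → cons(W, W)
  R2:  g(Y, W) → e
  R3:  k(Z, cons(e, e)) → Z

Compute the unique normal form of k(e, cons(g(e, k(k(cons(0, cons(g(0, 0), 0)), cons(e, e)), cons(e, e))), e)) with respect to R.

e

1. k(e, cons(g(e, k(k(cons(0, cons(g(0, 0), 0)), cons(e, e)), cons(e, e))), e))  →  k(e, cons(e, e))   [R2 at 2.1]
2. k(e, cons(e, e))  →  e   [R3 at ε]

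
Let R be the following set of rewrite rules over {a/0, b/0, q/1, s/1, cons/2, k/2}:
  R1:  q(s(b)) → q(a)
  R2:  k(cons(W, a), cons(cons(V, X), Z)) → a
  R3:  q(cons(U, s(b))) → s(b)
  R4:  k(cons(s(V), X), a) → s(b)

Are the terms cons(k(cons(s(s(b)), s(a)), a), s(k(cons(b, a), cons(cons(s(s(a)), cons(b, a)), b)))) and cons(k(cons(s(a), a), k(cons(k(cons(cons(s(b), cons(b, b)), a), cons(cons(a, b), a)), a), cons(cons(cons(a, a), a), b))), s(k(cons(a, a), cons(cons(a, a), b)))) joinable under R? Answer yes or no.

Reduce t₁ = cons(k(cons(s(s(b)), s(a)), a), s(k(cons(b, a), cons(cons(s(s(a)), cons(b, a)), b)))):
1. cons(k(cons(s(s(b)), s(a)), a), s(k(cons(b, a), cons(cons(s(s(a)), cons(b, a)), b))))  →  cons(s(b), s(k(cons(b, a), cons(cons(s(s(a)), cons(b, a)), b))))   [R4 at 1]
2. cons(s(b), s(k(cons(b, a), cons(cons(s(s(a)), cons(b, a)), b))))  →  cons(s(b), s(a))   [R2 at 2.1]

Reduce t₂ = cons(k(cons(s(a), a), k(cons(k(cons(cons(s(b), cons(b, b)), a), cons(cons(a, b), a)), a), cons(cons(cons(a, a), a), b))), s(k(cons(a, a), cons(cons(a, a), b)))):
1. cons(k(cons(s(a), a), k(cons(k(cons(cons(s(b), cons(b, b)), a), cons(cons(a, b), a)), a), cons(cons(cons(a, a), a), b))), s(k(cons(a, a), cons(cons(a, a), b))))  →  cons(k(cons(s(a), a), a), s(k(cons(a, a), cons(cons(a, a), b))))   [R2 at 1.2]
2. cons(k(cons(s(a), a), a), s(k(cons(a, a), cons(cons(a, a), b))))  →  cons(s(b), s(k(cons(a, a), cons(cons(a, a), b))))   [R4 at 1]
3. cons(s(b), s(k(cons(a, a), cons(cons(a, a), b))))  →  cons(s(b), s(a))   [R2 at 2.1]

yes — NF(t₁) = cons(s(b), s(a)), NF(t₂) = cons(s(b), s(a))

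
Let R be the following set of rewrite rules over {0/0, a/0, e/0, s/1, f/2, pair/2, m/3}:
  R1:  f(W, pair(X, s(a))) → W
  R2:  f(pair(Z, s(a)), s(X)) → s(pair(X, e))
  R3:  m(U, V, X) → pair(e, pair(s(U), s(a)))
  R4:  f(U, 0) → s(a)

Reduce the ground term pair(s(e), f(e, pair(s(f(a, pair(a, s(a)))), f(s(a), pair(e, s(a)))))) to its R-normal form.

pair(s(e), e)

1. pair(s(e), f(e, pair(s(f(a, pair(a, s(a)))), f(s(a), pair(e, s(a))))))  →  pair(s(e), f(e, pair(s(a), f(s(a), pair(e, s(a))))))   [R1 at 2.2.1.1]
2. pair(s(e), f(e, pair(s(a), f(s(a), pair(e, s(a))))))  →  pair(s(e), f(e, pair(s(a), s(a))))   [R1 at 2.2.2]
3. pair(s(e), f(e, pair(s(a), s(a))))  →  pair(s(e), e)   [R1 at 2]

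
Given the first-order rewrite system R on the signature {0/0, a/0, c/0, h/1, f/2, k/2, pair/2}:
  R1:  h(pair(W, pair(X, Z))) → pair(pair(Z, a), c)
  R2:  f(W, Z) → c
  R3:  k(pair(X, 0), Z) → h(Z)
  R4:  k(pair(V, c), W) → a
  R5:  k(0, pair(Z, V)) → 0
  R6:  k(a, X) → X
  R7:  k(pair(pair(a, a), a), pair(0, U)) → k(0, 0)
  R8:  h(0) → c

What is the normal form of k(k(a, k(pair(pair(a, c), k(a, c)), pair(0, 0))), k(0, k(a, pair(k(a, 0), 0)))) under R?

0

1. k(k(a, k(pair(pair(a, c), k(a, c)), pair(0, 0))), k(0, k(a, pair(k(a, 0), 0))))  →  k(k(pair(pair(a, c), k(a, c)), pair(0, 0)), k(0, k(a, pair(k(a, 0), 0))))   [R6 at 1]
2. k(k(pair(pair(a, c), k(a, c)), pair(0, 0)), k(0, k(a, pair(k(a, 0), 0))))  →  k(k(pair(pair(a, c), c), pair(0, 0)), k(0, k(a, pair(k(a, 0), 0))))   [R6 at 1.1.2]
3. k(k(pair(pair(a, c), c), pair(0, 0)), k(0, k(a, pair(k(a, 0), 0))))  →  k(a, k(0, k(a, pair(k(a, 0), 0))))   [R4 at 1]
4. k(a, k(0, k(a, pair(k(a, 0), 0))))  →  k(0, k(a, pair(k(a, 0), 0)))   [R6 at ε]
5. k(0, k(a, pair(k(a, 0), 0)))  →  k(0, pair(k(a, 0), 0))   [R6 at 2]
6. k(0, pair(k(a, 0), 0))  →  0   [R5 at ε]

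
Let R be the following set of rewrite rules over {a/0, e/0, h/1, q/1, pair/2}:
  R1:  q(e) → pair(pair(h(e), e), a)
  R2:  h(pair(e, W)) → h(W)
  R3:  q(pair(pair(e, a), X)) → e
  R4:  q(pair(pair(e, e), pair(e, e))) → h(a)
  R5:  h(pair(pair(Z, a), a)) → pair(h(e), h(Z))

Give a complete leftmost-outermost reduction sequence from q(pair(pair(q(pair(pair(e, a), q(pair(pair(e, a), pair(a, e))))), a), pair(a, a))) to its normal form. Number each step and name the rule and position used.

1. q(pair(pair(q(pair(pair(e, a), q(pair(pair(e, a), pair(a, e))))), a), pair(a, a)))  →  q(pair(pair(e, a), pair(a, a)))   [R3 at 1.1.1]
2. q(pair(pair(e, a), pair(a, a)))  →  e   [R3 at ε]

e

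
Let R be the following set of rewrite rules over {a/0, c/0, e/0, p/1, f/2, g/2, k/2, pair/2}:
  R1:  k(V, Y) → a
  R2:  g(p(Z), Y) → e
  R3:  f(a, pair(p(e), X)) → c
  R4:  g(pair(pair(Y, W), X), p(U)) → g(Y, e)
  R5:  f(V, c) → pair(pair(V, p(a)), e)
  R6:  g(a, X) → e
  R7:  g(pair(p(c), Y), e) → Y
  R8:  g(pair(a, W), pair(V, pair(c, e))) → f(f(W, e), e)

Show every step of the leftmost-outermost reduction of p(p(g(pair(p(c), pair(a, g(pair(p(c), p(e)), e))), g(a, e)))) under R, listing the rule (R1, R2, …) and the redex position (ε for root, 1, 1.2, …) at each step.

p(p(pair(a, p(e))))

1. p(p(g(pair(p(c), pair(a, g(pair(p(c), p(e)), e))), g(a, e))))  →  p(p(g(pair(p(c), pair(a, p(e))), g(a, e))))   [R7 at 1.1.1.2.2]
2. p(p(g(pair(p(c), pair(a, p(e))), g(a, e))))  →  p(p(g(pair(p(c), pair(a, p(e))), e)))   [R6 at 1.1.2]
3. p(p(g(pair(p(c), pair(a, p(e))), e)))  →  p(p(pair(a, p(e))))   [R7 at 1.1]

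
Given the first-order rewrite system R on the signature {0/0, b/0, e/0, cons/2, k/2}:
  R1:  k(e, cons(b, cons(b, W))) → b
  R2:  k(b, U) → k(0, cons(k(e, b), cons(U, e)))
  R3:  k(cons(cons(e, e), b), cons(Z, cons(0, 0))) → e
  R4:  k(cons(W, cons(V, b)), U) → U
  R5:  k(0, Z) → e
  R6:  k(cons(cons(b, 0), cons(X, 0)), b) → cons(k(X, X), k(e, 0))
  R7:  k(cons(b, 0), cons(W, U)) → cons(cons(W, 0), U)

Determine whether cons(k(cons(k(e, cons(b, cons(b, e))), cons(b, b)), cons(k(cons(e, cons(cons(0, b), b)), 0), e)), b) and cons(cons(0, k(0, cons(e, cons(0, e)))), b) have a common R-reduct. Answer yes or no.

yes — NF(t₁) = cons(cons(0, e), b), NF(t₂) = cons(cons(0, e), b)

Reduce t₁ = cons(k(cons(k(e, cons(b, cons(b, e))), cons(b, b)), cons(k(cons(e, cons(cons(0, b), b)), 0), e)), b):
1. cons(k(cons(k(e, cons(b, cons(b, e))), cons(b, b)), cons(k(cons(e, cons(cons(0, b), b)), 0), e)), b)  →  cons(cons(k(cons(e, cons(cons(0, b), b)), 0), e), b)   [R4 at 1]
2. cons(cons(k(cons(e, cons(cons(0, b), b)), 0), e), b)  →  cons(cons(0, e), b)   [R4 at 1.1]

Reduce t₂ = cons(cons(0, k(0, cons(e, cons(0, e)))), b):
1. cons(cons(0, k(0, cons(e, cons(0, e)))), b)  →  cons(cons(0, e), b)   [R5 at 1.2]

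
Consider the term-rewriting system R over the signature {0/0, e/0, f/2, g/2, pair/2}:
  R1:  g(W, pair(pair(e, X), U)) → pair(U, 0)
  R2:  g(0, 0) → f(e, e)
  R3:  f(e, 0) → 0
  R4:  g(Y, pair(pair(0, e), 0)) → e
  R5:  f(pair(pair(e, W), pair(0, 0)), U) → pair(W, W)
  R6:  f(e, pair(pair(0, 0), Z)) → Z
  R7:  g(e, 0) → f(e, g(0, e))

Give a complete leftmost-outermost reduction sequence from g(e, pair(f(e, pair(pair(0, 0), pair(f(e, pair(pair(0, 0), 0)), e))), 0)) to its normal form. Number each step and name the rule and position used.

1. g(e, pair(f(e, pair(pair(0, 0), pair(f(e, pair(pair(0, 0), 0)), e))), 0))  →  g(e, pair(pair(f(e, pair(pair(0, 0), 0)), e), 0))   [R6 at 2.1]
2. g(e, pair(pair(f(e, pair(pair(0, 0), 0)), e), 0))  →  g(e, pair(pair(0, e), 0))   [R6 at 2.1.1]
3. g(e, pair(pair(0, e), 0))  →  e   [R4 at ε]

e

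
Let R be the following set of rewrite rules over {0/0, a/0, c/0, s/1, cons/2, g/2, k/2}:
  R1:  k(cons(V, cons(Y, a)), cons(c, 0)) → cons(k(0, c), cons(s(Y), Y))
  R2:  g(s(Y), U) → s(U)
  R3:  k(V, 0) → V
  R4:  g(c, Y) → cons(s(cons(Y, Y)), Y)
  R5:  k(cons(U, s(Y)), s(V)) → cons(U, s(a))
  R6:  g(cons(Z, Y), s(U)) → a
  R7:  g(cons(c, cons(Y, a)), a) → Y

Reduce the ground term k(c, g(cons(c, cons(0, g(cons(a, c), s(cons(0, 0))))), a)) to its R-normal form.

1. k(c, g(cons(c, cons(0, g(cons(a, c), s(cons(0, 0))))), a))  →  k(c, g(cons(c, cons(0, a)), a))   [R6 at 2.1.2.2]
2. k(c, g(cons(c, cons(0, a)), a))  →  k(c, 0)   [R7 at 2]
3. k(c, 0)  →  c   [R3 at ε]

c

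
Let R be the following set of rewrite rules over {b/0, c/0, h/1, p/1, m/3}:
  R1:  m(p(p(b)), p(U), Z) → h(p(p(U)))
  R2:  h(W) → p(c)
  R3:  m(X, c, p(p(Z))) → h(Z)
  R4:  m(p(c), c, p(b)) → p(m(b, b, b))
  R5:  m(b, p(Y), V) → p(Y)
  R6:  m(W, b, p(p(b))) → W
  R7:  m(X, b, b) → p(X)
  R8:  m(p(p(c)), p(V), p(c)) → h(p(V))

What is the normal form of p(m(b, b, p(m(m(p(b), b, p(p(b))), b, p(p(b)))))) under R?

1. p(m(b, b, p(m(m(p(b), b, p(p(b))), b, p(p(b))))))  →  p(m(b, b, p(m(p(b), b, p(p(b))))))   [R6 at 1.3.1]
2. p(m(b, b, p(m(p(b), b, p(p(b))))))  →  p(m(b, b, p(p(b))))   [R6 at 1.3.1]
3. p(m(b, b, p(p(b))))  →  p(b)   [R6 at 1]

p(b)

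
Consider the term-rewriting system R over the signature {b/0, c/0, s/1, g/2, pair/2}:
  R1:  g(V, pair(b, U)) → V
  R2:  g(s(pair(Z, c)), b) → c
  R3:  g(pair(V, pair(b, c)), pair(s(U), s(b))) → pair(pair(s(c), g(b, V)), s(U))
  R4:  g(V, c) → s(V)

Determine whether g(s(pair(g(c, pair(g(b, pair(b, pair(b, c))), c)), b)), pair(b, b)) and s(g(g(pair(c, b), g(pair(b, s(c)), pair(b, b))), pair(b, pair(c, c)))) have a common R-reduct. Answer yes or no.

yes — NF(t₁) = s(pair(c, b)), NF(t₂) = s(pair(c, b))

Reduce t₁ = g(s(pair(g(c, pair(g(b, pair(b, pair(b, c))), c)), b)), pair(b, b)):
1. g(s(pair(g(c, pair(g(b, pair(b, pair(b, c))), c)), b)), pair(b, b))  →  s(pair(g(c, pair(g(b, pair(b, pair(b, c))), c)), b))   [R1 at ε]
2. s(pair(g(c, pair(g(b, pair(b, pair(b, c))), c)), b))  →  s(pair(g(c, pair(b, c)), b))   [R1 at 1.1.2.1]
3. s(pair(g(c, pair(b, c)), b))  →  s(pair(c, b))   [R1 at 1.1]

Reduce t₂ = s(g(g(pair(c, b), g(pair(b, s(c)), pair(b, b))), pair(b, pair(c, c)))):
1. s(g(g(pair(c, b), g(pair(b, s(c)), pair(b, b))), pair(b, pair(c, c))))  →  s(g(pair(c, b), g(pair(b, s(c)), pair(b, b))))   [R1 at 1]
2. s(g(pair(c, b), g(pair(b, s(c)), pair(b, b))))  →  s(g(pair(c, b), pair(b, s(c))))   [R1 at 1.2]
3. s(g(pair(c, b), pair(b, s(c))))  →  s(pair(c, b))   [R1 at 1]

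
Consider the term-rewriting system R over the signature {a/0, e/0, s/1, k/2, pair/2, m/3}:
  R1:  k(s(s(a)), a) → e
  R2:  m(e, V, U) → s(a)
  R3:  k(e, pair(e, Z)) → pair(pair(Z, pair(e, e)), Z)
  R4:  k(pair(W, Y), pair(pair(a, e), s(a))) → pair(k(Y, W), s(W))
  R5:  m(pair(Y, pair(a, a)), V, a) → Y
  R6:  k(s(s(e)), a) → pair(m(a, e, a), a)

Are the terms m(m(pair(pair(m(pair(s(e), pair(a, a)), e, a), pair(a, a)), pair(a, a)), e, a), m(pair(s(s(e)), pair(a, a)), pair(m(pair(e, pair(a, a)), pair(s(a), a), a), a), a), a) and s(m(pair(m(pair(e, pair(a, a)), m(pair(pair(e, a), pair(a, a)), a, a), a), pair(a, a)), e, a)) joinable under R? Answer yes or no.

yes — NF(t₁) = s(e), NF(t₂) = s(e)

Reduce t₁ = m(m(pair(pair(m(pair(s(e), pair(a, a)), e, a), pair(a, a)), pair(a, a)), e, a), m(pair(s(s(e)), pair(a, a)), pair(m(pair(e, pair(a, a)), pair(s(a), a), a), a), a), a):
1. m(m(pair(pair(m(pair(s(e), pair(a, a)), e, a), pair(a, a)), pair(a, a)), e, a), m(pair(s(s(e)), pair(a, a)), pair(m(pair(e, pair(a, a)), pair(s(a), a), a), a), a), a)  →  m(pair(m(pair(s(e), pair(a, a)), e, a), pair(a, a)), m(pair(s(s(e)), pair(a, a)), pair(m(pair(e, pair(a, a)), pair(s(a), a), a), a), a), a)   [R5 at 1]
2. m(pair(m(pair(s(e), pair(a, a)), e, a), pair(a, a)), m(pair(s(s(e)), pair(a, a)), pair(m(pair(e, pair(a, a)), pair(s(a), a), a), a), a), a)  →  m(pair(s(e), pair(a, a)), e, a)   [R5 at ε]
3. m(pair(s(e), pair(a, a)), e, a)  →  s(e)   [R5 at ε]

Reduce t₂ = s(m(pair(m(pair(e, pair(a, a)), m(pair(pair(e, a), pair(a, a)), a, a), a), pair(a, a)), e, a)):
1. s(m(pair(m(pair(e, pair(a, a)), m(pair(pair(e, a), pair(a, a)), a, a), a), pair(a, a)), e, a))  →  s(m(pair(e, pair(a, a)), m(pair(pair(e, a), pair(a, a)), a, a), a))   [R5 at 1]
2. s(m(pair(e, pair(a, a)), m(pair(pair(e, a), pair(a, a)), a, a), a))  →  s(e)   [R5 at 1]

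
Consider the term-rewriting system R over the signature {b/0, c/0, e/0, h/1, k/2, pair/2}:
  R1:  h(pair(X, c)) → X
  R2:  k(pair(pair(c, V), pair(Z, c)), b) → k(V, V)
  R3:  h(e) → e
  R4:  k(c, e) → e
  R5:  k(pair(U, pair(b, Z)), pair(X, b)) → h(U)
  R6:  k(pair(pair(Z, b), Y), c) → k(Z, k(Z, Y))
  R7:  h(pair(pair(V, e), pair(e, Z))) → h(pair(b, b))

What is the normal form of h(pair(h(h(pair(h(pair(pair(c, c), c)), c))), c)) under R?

1. h(pair(h(h(pair(h(pair(pair(c, c), c)), c))), c))  →  h(h(pair(h(pair(pair(c, c), c)), c)))   [R1 at ε]
2. h(h(pair(h(pair(pair(c, c), c)), c)))  →  h(h(pair(pair(c, c), c)))   [R1 at 1]
3. h(h(pair(pair(c, c), c)))  →  h(pair(c, c))   [R1 at 1]
4. h(pair(c, c))  →  c   [R1 at ε]

c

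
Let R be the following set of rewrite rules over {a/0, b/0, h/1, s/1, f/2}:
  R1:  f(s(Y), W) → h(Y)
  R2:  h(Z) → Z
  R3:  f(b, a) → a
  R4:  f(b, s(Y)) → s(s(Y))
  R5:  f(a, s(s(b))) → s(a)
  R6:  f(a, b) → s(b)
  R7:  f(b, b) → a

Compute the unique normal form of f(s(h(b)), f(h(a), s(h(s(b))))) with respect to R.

b

1. f(s(h(b)), f(h(a), s(h(s(b)))))  →  h(h(b))   [R1 at ε]
2. h(h(b))  →  h(b)   [R2 at ε]
3. h(b)  →  b   [R2 at ε]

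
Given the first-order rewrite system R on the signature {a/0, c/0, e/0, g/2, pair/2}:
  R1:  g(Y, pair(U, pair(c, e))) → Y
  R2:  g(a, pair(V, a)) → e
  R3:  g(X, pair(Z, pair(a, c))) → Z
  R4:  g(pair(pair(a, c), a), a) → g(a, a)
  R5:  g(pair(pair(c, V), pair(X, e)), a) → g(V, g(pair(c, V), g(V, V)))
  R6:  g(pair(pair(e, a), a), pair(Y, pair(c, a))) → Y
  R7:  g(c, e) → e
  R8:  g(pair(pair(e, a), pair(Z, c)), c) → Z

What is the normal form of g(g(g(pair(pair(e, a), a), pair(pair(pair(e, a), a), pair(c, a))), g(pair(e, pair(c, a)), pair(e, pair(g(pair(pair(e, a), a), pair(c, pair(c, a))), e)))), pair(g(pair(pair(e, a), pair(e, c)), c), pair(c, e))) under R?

1. g(g(g(pair(pair(e, a), a), pair(pair(pair(e, a), a), pair(c, a))), g(pair(e, pair(c, a)), pair(e, pair(g(pair(pair(e, a), a), pair(c, pair(c, a))), e)))), pair(g(pair(pair(e, a), pair(e, c)), c), pair(c, e)))  →  g(g(pair(pair(e, a), a), pair(pair(pair(e, a), a), pair(c, a))), g(pair(e, pair(c, a)), pair(e, pair(g(pair(pair(e, a), a), pair(c, pair(c, a))), e))))   [R1 at ε]
2. g(g(pair(pair(e, a), a), pair(pair(pair(e, a), a), pair(c, a))), g(pair(e, pair(c, a)), pair(e, pair(g(pair(pair(e, a), a), pair(c, pair(c, a))), e))))  →  g(pair(pair(e, a), a), g(pair(e, pair(c, a)), pair(e, pair(g(pair(pair(e, a), a), pair(c, pair(c, a))), e))))   [R6 at 1]
3. g(pair(pair(e, a), a), g(pair(e, pair(c, a)), pair(e, pair(g(pair(pair(e, a), a), pair(c, pair(c, a))), e))))  →  g(pair(pair(e, a), a), g(pair(e, pair(c, a)), pair(e, pair(c, e))))   [R6 at 2.2.2.1]
4. g(pair(pair(e, a), a), g(pair(e, pair(c, a)), pair(e, pair(c, e))))  →  g(pair(pair(e, a), a), pair(e, pair(c, a)))   [R1 at 2]
5. g(pair(pair(e, a), a), pair(e, pair(c, a)))  →  e   [R6 at ε]

e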